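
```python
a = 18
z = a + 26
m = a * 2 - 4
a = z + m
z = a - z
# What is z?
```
Trace:
  a=18
  a=18, z=44
  a=18, z=44, m=32
  a=76, z=44, m=32
  a=76, z=32, m=32

Final answer: 32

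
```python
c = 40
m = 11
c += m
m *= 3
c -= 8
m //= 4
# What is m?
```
Trace:
  c=40
  c=40, m=11
  c=51, m=11
  c=51, m=33
  c=43, m=33
  c=43, m=8

Final answer: 8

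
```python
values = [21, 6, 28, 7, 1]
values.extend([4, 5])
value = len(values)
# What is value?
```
Trace:
  values=[21, 6, 28, 7, 1]
  values=[21, 6, 28, 7, 1, 4, 5]
  values=[21, 6, 28, 7, 1, 4, 5], value=7

Final answer: 7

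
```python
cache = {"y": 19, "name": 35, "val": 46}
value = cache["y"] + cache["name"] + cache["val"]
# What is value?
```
Trace:
  cache={'y': 19, 'name': 35, 'val': 46}
  cache={'y': 19, 'name': 35, 'val': 46}, value=100

Final answer: 100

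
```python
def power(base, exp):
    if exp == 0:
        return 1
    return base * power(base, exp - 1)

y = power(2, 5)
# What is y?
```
Call trace:
power(base=2, exp=5)
  power(base=2, exp=4)
    power(base=2, exp=3)
      power(base=2, exp=2)
        power(base=2, exp=1)
          power(base=2, exp=0)
          -> return 1
        -> return 2
      -> return 4
    -> return 8
  -> return 16
-> return 32

Final answer: 32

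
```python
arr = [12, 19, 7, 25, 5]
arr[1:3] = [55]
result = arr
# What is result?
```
Trace:
  arr=[12, 19, 7, 25, 5]
  arr=[12, 55, 25, 5]
  arr=[12, 55, 25, 5], result=[12, 55, 25, 5]

Final answer: [12, 55, 25, 5]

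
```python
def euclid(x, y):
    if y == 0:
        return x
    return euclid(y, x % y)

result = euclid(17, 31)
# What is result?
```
Call trace:
euclid(x=17, y=31)
  euclid(x=31, y=17)
    euclid(x=17, y=14)
      euclid(x=14, y=3)
        euclid(x=3, y=2)
          euclid(x=2, y=1)
            euclid(x=1, y=0)
            -> return 1
          -> return 1
        -> return 1
      -> return 1
    -> return 1
  -> return 1
-> return 1

Final answer: 1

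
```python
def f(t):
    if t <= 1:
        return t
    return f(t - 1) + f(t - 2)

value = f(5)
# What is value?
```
Call trace (a repeated sub-call is expanded the first time; later identical calls just restate its return value):
f(t=5)
  f(t=4)
    f(t=3)
      f(t=2)
        f(t=1)
        -> return 1
        f(t=0)
        -> return 0
      -> return 1
      f(t=1)
      -> return 1
    -> return 2
    f(t=2) -> return 1  (same call as traced above)
  -> return 3
  f(t=3) -> return 2  (same call as traced above)
-> return 5

Final answer: 5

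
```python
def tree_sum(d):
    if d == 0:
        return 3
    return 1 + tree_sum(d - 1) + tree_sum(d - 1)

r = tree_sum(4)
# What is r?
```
Call trace (a repeated sub-call is expanded the first time; later identical calls just restate its return value):
tree_sum(d=4)
  tree_sum(d=3)
    tree_sum(d=2)
      tree_sum(d=1)
        tree_sum(d=0)
        -> return 3
        tree_sum(d=0)
        -> return 3
      -> return 7
      tree_sum(d=1) -> return 7  (same call as traced above)
    -> return 15
    tree_sum(d=2) -> return 15  (same call as traced above)
  -> return 31
  tree_sum(d=3) -> return 31  (same call as traced above)
-> return 63

Final answer: 63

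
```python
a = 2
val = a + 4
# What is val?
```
Trace:
  a=2
  a=2, val=6

Final answer: 6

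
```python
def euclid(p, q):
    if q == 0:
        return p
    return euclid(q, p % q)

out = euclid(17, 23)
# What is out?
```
Call trace:
euclid(p=17, q=23)
  euclid(p=23, q=17)
    euclid(p=17, q=6)
      euclid(p=6, q=5)
        euclid(p=5, q=1)
          euclid(p=1, q=0)
          -> return 1
        -> return 1
      -> return 1
    -> return 1
  -> return 1
-> return 1

Final answer: 1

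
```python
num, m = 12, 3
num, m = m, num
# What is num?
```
Trace:
  num=12, m=3
  num=3, m=12

Final answer: 3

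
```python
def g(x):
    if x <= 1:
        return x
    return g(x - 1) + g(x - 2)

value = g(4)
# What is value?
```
Call trace (a repeated sub-call is expanded the first time; later identical calls just restate its return value):
g(x=4)
  g(x=3)
    g(x=2)
      g(x=1)
      -> return 1
      g(x=0)
      -> return 0
    -> return 1
    g(x=1)
    -> return 1
  -> return 2
  g(x=2) -> return 1  (same call as traced above)
-> return 3

Final answer: 3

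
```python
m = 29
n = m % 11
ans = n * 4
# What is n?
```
Trace:
  m=29
  m=29, n=7
  m=29, n=7, ans=28

Final answer: 7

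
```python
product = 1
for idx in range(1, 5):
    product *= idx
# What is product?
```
Trace:
  product=1
  product=1, idx=1
  product=2, idx=2
  product=6, idx=3
  product=24, idx=4

Final answer: 24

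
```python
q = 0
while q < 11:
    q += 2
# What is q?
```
Trace:
  q=0
  q=2
  q=4
  q=6
  q=8
  q=10
  q=12

Final answer: 12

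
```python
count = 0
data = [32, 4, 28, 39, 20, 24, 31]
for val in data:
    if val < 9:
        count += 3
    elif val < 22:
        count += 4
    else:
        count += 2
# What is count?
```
Trace:
  count=0
  count=2, val=32
  count=5, val=4
  count=7, val=28
  count=9, val=39
  count=13, val=20
  count=15, val=24
  count=17, val=31

Final answer: 17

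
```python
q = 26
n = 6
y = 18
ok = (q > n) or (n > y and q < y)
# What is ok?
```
Trace:
  q=26
  q=26, n=6
  q=26, n=6, y=18
  q=26, n=6, y=18, ok=True

Final answer: True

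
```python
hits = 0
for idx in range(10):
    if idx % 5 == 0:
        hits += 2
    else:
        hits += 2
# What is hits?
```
Trace:
  hits=0
  hits=2, idx=0
  hits=4, idx=1
  hits=6, idx=2
  hits=8, idx=3
  hits=10, idx=4
  hits=12, idx=5
  hits=14, idx=6
  hits=16, idx=7
  hits=18, idx=8
  hits=20, idx=9

Final answer: 20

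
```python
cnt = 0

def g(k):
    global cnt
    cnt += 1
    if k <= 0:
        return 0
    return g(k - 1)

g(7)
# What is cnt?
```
Call trace:
g(k=7)
  g(k=6)
    g(k=5)
      g(k=4)
        g(k=3)
          g(k=2)
            g(k=1)
              g(k=0)
              -> return 0
            -> return 0
          -> return 0
        -> return 0
      -> return 0
    -> return 0
  -> return 0
-> return 0

cnt is incremented once per call. g is entered once for each k = 7, 6, 5, 4, 3, 2, 1, 0 (the k <= 0 call returns without recursing), i.e. 7 + 1 calls.
cnt = 8

Final answer: 8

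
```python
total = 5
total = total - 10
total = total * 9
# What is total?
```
Trace:
  total=5
  total=-5
  total=-45

Final answer: -45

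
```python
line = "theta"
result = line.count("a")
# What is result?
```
Trace:
  line='theta'
  line='theta', result=1

Final answer: 1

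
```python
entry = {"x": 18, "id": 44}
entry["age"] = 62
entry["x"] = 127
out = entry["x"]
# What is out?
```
Trace:
  entry={'x': 18, 'id': 44}
  entry={'x': 18, 'id': 44, 'age': 62}
  entry={'x': 127, 'id': 44, 'age': 62}
  entry={'x': 127, 'id': 44, 'age': 62}, out=127

Final answer: 127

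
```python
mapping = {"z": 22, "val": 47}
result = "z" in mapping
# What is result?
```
Trace:
  mapping={'z': 22, 'val': 47}
  mapping={'z': 22, 'val': 47}, result=True

Final answer: True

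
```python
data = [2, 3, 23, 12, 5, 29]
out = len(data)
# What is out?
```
Trace:
  data=[2, 3, 23, 12, 5, 29]
  data=[2, 3, 23, 12, 5, 29], out=6

Final answer: 6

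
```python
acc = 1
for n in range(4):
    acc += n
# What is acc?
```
Trace:
  acc=1
  acc=1, n=0
  acc=2, n=1
  acc=4, n=2
  acc=7, n=3

Final answer: 7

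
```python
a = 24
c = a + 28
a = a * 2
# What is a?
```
Trace:
  a=24
  a=24, c=52
  a=48, c=52

Final answer: 48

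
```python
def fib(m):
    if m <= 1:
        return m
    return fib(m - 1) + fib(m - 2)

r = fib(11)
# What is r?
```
Call trace (a repeated sub-call is expanded the first time; later identical calls just restate its return value):
fib(m=11)
  fib(m=10)
    fib(m=9)
      fib(m=8)
        fib(m=7)
          fib(m=6)
            fib(m=5)
              fib(m=4)
                fib(m=3)
                  fib(m=2)
                    fib(m=1)
                    -> return 1
                    fib(m=0)
                    -> return 0
                  -> return 1
                  fib(m=1)
                  -> return 1
                -> return 2
                fib(m=2) -> return 1  (same call as traced above)
              -> return 3
              fib(m=3) -> return 2  (same call as traced above)
            -> return 5
            fib(m=4) -> return 3  (same call as traced above)
          -> return 8
          fib(m=5) -> return 5  (same call as traced above)
        -> return 13
        fib(m=6) -> return 8  (same call as traced above)
      -> return 21
      fib(m=7) -> return 13  (same call as traced above)
    -> return 34
    fib(m=8) -> return 21  (same call as traced above)
  -> return 55
  fib(m=9) -> return 34  (same call as traced above)
-> return 89

Final answer: 89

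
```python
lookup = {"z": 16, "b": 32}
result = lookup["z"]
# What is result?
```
Trace:
  lookup={'z': 16, 'b': 32}
  lookup={'z': 16, 'b': 32}, result=16

Final answer: 16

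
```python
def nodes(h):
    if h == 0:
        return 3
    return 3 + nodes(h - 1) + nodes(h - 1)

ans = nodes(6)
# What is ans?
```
Call trace (a repeated sub-call is expanded the first time; later identical calls just restate its return value):
nodes(h=6)
  nodes(h=5)
    nodes(h=4)
      nodes(h=3)
        nodes(h=2)
          nodes(h=1)
            nodes(h=0)
            -> return 3
            nodes(h=0)
            -> return 3
          -> return 9
          nodes(h=1) -> return 9  (same call as traced above)
        -> return 21
        nodes(h=2) -> return 21  (same call as traced above)
      -> return 45
      nodes(h=3) -> return 45  (same call as traced above)
    -> return 93
    nodes(h=4) -> return 93  (same call as traced above)
  -> return 189
  nodes(h=5) -> return 189  (same call as traced above)
-> return 381

Final answer: 381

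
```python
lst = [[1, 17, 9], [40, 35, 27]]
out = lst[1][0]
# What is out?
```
Trace:
  lst=[[1, 17, 9], [40, 35, 27]]
  lst=[[1, 17, 9], [40, 35, 27]], out=40

Final answer: 40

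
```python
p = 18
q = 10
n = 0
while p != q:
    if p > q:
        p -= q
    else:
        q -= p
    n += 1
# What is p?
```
Trace:
  p=18
  p=18, q=10
  p=18, q=10, n=0
  p=8, q=10, n=1
  p=8, q=2, n=2
  p=6, q=2, n=3
  p=4, q=2, n=4
  p=2, q=2, n=5

Final answer: 2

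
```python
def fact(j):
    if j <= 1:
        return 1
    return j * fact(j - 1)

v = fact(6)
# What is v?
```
Call trace:
fact(j=6)
  fact(j=5)
    fact(j=4)
      fact(j=3)
        fact(j=2)
          fact(j=1)
          -> return 1
        -> return 2
      -> return 6
    -> return 24
  -> return 120
-> return 720

Final answer: 720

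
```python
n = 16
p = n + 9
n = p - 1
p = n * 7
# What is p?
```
Trace:
  n=16
  n=16, p=25
  n=24, p=25
  n=24, p=168

Final answer: 168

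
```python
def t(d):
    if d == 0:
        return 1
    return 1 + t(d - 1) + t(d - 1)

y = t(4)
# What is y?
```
Call trace (a repeated sub-call is expanded the first time; later identical calls just restate its return value):
t(d=4)
  t(d=3)
    t(d=2)
      t(d=1)
        t(d=0)
        -> return 1
        t(d=0)
        -> return 1
      -> return 3
      t(d=1) -> return 3  (same call as traced above)
    -> return 7
    t(d=2) -> return 7  (same call as traced above)
  -> return 15
  t(d=3) -> return 15  (same call as traced above)
-> return 31

Final answer: 31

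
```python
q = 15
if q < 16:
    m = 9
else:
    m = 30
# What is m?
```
Trace:
  q=15
  q=15, m=9

Final answer: 9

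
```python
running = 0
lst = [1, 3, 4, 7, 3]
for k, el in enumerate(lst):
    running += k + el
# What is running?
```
Trace:
  running=0
  running=1, k=0, el=1
  running=5, k=1, el=3
  running=11, k=2, el=4
  running=21, k=3, el=7
  running=28, k=4, el=3

Final answer: 28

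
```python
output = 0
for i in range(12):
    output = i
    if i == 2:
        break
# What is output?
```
Trace:
  output=0
  output=0, i=0
  output=1, i=1
  output=2, i=2

Final answer: 2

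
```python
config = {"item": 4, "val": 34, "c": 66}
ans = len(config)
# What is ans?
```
Trace:
  config={'item': 4, 'val': 34, 'c': 66}
  config={'item': 4, 'val': 34, 'c': 66}, ans=3

Final answer: 3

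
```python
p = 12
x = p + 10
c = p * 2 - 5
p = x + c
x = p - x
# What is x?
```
Trace:
  p=12
  p=12, x=22
  p=12, x=22, c=19
  p=41, x=22, c=19
  p=41, x=19, c=19

Final answer: 19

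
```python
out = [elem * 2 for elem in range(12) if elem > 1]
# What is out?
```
Trace:
  elem=0
  elem=1
  elem=2
  elem=3
  elem=4
  elem=5
  elem=6
  elem=7
  elem=8
  elem=9
  elem=10
  elem=11
  out=[4, 6, 8, 10, 12, 14, 16, 18, 20, 22]

Final answer: [4, 6, 8, 10, 12, 14, 16, 18, 20, 22]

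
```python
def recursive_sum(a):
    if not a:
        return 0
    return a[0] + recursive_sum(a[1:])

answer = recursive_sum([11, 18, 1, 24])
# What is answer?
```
Call trace:
recursive_sum(a=[11, 18, 1, 24])
  recursive_sum(a=[18, 1, 24])
    recursive_sum(a=[1, 24])
      recursive_sum(a=[24])
        recursive_sum(a=[])
        -> return 0
      -> return 24
    -> return 25
  -> return 43
-> return 54

Final answer: 54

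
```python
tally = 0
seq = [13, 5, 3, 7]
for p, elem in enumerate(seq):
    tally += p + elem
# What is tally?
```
Trace:
  tally=0
  tally=13, p=0, elem=13
  tally=19, p=1, elem=5
  tally=24, p=2, elem=3
  tally=34, p=3, elem=7

Final answer: 34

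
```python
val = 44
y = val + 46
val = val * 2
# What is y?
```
Trace:
  val=44
  val=44, y=90
  val=88, y=90

Final answer: 90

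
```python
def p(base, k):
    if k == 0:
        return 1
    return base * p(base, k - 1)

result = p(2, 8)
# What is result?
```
Call trace:
p(base=2, k=8)
  p(base=2, k=7)
    p(base=2, k=6)
      p(base=2, k=5)
        p(base=2, k=4)
          p(base=2, k=3)
            p(base=2, k=2)
              p(base=2, k=1)
                p(base=2, k=0)
                -> return 1
              -> return 2
            -> return 4
          -> return 8
        -> return 16
      -> return 32
    -> return 64
  -> return 128
-> return 256

Final answer: 256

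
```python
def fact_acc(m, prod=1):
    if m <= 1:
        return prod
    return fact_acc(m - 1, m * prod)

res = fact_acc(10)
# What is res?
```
Call trace:
fact_acc(m=10, prod=1)
  fact_acc(m=9, prod=10)
    fact_acc(m=8, prod=90)
      fact_acc(m=7, prod=720)
        fact_acc(m=6, prod=5040)
          fact_acc(m=5, prod=30240)
            fact_acc(m=4, prod=151200)
              fact_acc(m=3, prod=604800)
                fact_acc(m=2, prod=1814400)
                  fact_acc(m=1, prod=3628800)
                  -> return 3628800
                -> return 3628800
              -> return 3628800
            -> return 3628800
          -> return 3628800
        -> return 3628800
      -> return 3628800
    -> return 3628800
  -> return 3628800
-> return 3628800

Final answer: 3628800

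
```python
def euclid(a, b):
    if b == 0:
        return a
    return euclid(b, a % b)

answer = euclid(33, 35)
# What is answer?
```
Call trace:
euclid(a=33, b=35)
  euclid(a=35, b=33)
    euclid(a=33, b=2)
      euclid(a=2, b=1)
        euclid(a=1, b=0)
        -> return 1
      -> return 1
    -> return 1
  -> return 1
-> return 1

Final answer: 1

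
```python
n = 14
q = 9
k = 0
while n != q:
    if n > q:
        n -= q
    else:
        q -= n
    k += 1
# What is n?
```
Trace:
  n=14
  n=14, q=9
  n=14, q=9, k=0
  n=5, q=9, k=1
  n=5, q=4, k=2
  n=1, q=4, k=3
  n=1, q=3, k=4
  n=1, q=2, k=5
  n=1, q=1, k=6

Final answer: 1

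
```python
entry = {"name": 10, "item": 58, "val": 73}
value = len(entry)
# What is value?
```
Trace:
  entry={'name': 10, 'item': 58, 'val': 73}
  entry={'name': 10, 'item': 58, 'val': 73}, value=3

Final answer: 3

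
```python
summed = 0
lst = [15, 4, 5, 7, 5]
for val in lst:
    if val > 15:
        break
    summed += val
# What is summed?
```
Trace:
  summed=0
  summed=15, val=15
  summed=19, val=4
  summed=24, val=5
  summed=31, val=7
  summed=36, val=5

Final answer: 36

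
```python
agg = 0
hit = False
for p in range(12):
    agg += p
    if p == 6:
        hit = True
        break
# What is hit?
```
Trace:
  agg=0
  agg=0, hit=False
  agg=0, hit=False, p=0
  agg=1, hit=False, p=1
  agg=3, hit=False, p=2
  agg=6, hit=False, p=3
  agg=10, hit=False, p=4
  agg=15, hit=False, p=5
  agg=21, hit=True, p=6

Final answer: True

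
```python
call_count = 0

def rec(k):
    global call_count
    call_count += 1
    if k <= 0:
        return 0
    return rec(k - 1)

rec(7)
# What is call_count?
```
Call trace:
rec(k=7)
  rec(k=6)
    rec(k=5)
      rec(k=4)
        rec(k=3)
          rec(k=2)
            rec(k=1)
              rec(k=0)
              -> return 0
            -> return 0
          -> return 0
        -> return 0
      -> return 0
    -> return 0
  -> return 0
-> return 0

call_count is incremented once per call. rec is entered once for each k = 7, 6, 5, 4, 3, 2, 1, 0 (the k <= 0 call returns without recursing), i.e. 7 + 1 calls.
call_count = 8

Final answer: 8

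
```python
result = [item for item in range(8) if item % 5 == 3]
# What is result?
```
Trace:
  item=0
  item=1
  item=2
  item=3
  item=4
  item=5
  item=6
  item=7
  result=[3]

Final answer: [3]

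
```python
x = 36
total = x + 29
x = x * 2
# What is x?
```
Trace:
  x=36
  x=36, total=65
  x=72, total=65

Final answer: 72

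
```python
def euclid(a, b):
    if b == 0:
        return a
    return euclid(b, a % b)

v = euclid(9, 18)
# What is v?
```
Call trace:
euclid(a=9, b=18)
  euclid(a=18, b=9)
    euclid(a=9, b=0)
    -> return 9
  -> return 9
-> return 9

Final answer: 9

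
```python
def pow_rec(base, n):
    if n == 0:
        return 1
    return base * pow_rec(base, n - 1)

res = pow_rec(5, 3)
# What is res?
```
Call trace:
pow_rec(base=5, n=3)
  pow_rec(base=5, n=2)
    pow_rec(base=5, n=1)
      pow_rec(base=5, n=0)
      -> return 1
    -> return 5
  -> return 25
-> return 125

Final answer: 125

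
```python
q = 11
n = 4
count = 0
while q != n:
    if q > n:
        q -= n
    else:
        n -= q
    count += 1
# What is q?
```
Trace:
  q=11
  q=11, n=4
  q=11, n=4, count=0
  q=7, n=4, count=1
  q=3, n=4, count=2
  q=3, n=1, count=3
  q=2, n=1, count=4
  q=1, n=1, count=5

Final answer: 1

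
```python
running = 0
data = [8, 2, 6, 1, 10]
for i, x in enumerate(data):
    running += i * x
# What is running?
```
Trace:
  running=0
  running=0, i=0, x=8
  running=2, i=1, x=2
  running=14, i=2, x=6
  running=17, i=3, x=1
  running=57, i=4, x=10

Final answer: 57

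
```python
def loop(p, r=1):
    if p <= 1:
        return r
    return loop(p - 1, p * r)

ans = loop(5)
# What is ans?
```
Call trace:
loop(p=5, r=1)
  loop(p=4, r=5)
    loop(p=3, r=20)
      loop(p=2, r=60)
        loop(p=1, r=120)
        -> return 120
      -> return 120
    -> return 120
  -> return 120
-> return 120

Final answer: 120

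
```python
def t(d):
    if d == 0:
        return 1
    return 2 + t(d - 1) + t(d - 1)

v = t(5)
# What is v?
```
Call trace (a repeated sub-call is expanded the first time; later identical calls just restate its return value):
t(d=5)
  t(d=4)
    t(d=3)
      t(d=2)
        t(d=1)
          t(d=0)
          -> return 1
          t(d=0)
          -> return 1
        -> return 4
        t(d=1) -> return 4  (same call as traced above)
      -> return 10
      t(d=2) -> return 10  (same call as traced above)
    -> return 22
    t(d=3) -> return 22  (same call as traced above)
  -> return 46
  t(d=4) -> return 46  (same call as traced above)
-> return 94

Final answer: 94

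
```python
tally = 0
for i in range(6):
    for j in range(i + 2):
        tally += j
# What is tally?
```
Trace:
  tally=0
  tally=0, i=0, j=0
  tally=1, i=0, j=1
  tally=1, i=1, j=0
  tally=2, i=1, j=1
  tally=4, i=1, j=2
  tally=4, i=2, j=0
  tally=5, i=2, j=1
  tally=7, i=2, j=2
  tally=10, i=2, j=3
  tally=10, i=3, j=0
  tally=11, i=3, j=1
  tally=13, i=3, j=2
  tally=16, i=3, j=3
  tally=20, i=3, j=4
  tally=20, i=4, j=0
  tally=21, i=4, j=1
  tally=23, i=4, j=2
  tally=26, i=4, j=3
  tally=30, i=4, j=4
  tally=35, i=4, j=5
  tally=35, i=5, j=0
  tally=36, i=5, j=1
  tally=38, i=5, j=2
  tally=41, i=5, j=3
  tally=45, i=5, j=4
  tally=50, i=5, j=5
  tally=56, i=5, j=6

Final answer: 56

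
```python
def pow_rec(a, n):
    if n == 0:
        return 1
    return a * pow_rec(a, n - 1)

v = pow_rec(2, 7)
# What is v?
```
Call trace:
pow_rec(a=2, n=7)
  pow_rec(a=2, n=6)
    pow_rec(a=2, n=5)
      pow_rec(a=2, n=4)
        pow_rec(a=2, n=3)
          pow_rec(a=2, n=2)
            pow_rec(a=2, n=1)
              pow_rec(a=2, n=0)
              -> return 1
            -> return 2
          -> return 4
        -> return 8
      -> return 16
    -> return 32
  -> return 64
-> return 128

Final answer: 128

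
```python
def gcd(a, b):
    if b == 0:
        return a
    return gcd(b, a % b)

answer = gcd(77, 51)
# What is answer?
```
Call trace:
gcd(a=77, b=51)
  gcd(a=51, b=26)
    gcd(a=26, b=25)
      gcd(a=25, b=1)
        gcd(a=1, b=0)
        -> return 1
      -> return 1
    -> return 1
  -> return 1
-> return 1

Final answer: 1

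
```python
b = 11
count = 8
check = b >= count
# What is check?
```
Trace:
  b=11
  b=11, count=8
  b=11, count=8, check=True

Final answer: True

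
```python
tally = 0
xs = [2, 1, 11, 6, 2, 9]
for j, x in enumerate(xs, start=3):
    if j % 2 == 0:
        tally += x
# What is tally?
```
Trace:
  tally=0
  tally=0, j=3, x=2
  tally=1, j=4, x=1
  tally=1, j=5, x=11
  tally=7, j=6, x=6
  tally=7, j=7, x=2
  tally=16, j=8, x=9

Final answer: 16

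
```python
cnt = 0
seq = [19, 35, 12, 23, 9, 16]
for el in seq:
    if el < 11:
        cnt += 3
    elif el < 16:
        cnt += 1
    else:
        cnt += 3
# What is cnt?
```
Trace:
  cnt=0
  cnt=3, el=19
  cnt=6, el=35
  cnt=7, el=12
  cnt=10, el=23
  cnt=13, el=9
  cnt=16, el=16

Final answer: 16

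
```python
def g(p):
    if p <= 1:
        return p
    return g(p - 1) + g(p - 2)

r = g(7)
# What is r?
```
Call trace (a repeated sub-call is expanded the first time; later identical calls just restate its return value):
g(p=7)
  g(p=6)
    g(p=5)
      g(p=4)
        g(p=3)
          g(p=2)
            g(p=1)
            -> return 1
            g(p=0)
            -> return 0
          -> return 1
          g(p=1)
          -> return 1
        -> return 2
        g(p=2) -> return 1  (same call as traced above)
      -> return 3
      g(p=3) -> return 2  (same call as traced above)
    -> return 5
    g(p=4) -> return 3  (same call as traced above)
  -> return 8
  g(p=5) -> return 5  (same call as traced above)
-> return 13

Final answer: 13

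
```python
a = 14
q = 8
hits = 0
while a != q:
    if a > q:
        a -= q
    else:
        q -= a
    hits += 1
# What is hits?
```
Trace:
  a=14
  a=14, q=8
  a=14, q=8, hits=0
  a=6, q=8, hits=1
  a=6, q=2, hits=2
  a=4, q=2, hits=3
  a=2, q=2, hits=4

Final answer: 4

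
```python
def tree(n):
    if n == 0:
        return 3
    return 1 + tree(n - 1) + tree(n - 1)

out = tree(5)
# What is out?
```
Call trace (a repeated sub-call is expanded the first time; later identical calls just restate its return value):
tree(n=5)
  tree(n=4)
    tree(n=3)
      tree(n=2)
        tree(n=1)
          tree(n=0)
          -> return 3
          tree(n=0)
          -> return 3
        -> return 7
        tree(n=1) -> return 7  (same call as traced above)
      -> return 15
      tree(n=2) -> return 15  (same call as traced above)
    -> return 31
    tree(n=3) -> return 31  (same call as traced above)
  -> return 63
  tree(n=4) -> return 63  (same call as traced above)
-> return 127

Final answer: 127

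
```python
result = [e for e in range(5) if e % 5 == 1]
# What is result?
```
Trace:
  e=0
  e=1
  e=2
  e=3
  e=4
  result=[1]

Final answer: [1]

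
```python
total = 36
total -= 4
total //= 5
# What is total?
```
Trace:
  total=36
  total=32
  total=6

Final answer: 6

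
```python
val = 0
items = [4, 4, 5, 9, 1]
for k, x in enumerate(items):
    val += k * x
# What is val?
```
Trace:
  val=0
  val=0, k=0, x=4
  val=4, k=1, x=4
  val=14, k=2, x=5
  val=41, k=3, x=9
  val=45, k=4, x=1

Final answer: 45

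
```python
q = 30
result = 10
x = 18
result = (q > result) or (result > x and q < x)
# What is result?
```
Trace:
  q=30
  q=30, result=10
  q=30, result=10, x=18
  q=30, result=True, x=18

Final answer: True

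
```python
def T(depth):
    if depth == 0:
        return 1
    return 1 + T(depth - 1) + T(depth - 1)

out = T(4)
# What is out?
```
Call trace (a repeated sub-call is expanded the first time; later identical calls just restate its return value):
T(depth=4)
  T(depth=3)
    T(depth=2)
      T(depth=1)
        T(depth=0)
        -> return 1
        T(depth=0)
        -> return 1
      -> return 3
      T(depth=1) -> return 3  (same call as traced above)
    -> return 7
    T(depth=2) -> return 7  (same call as traced above)
  -> return 15
  T(depth=3) -> return 15  (same call as traced above)
-> return 31

Final answer: 31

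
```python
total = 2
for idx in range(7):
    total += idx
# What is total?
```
Trace:
  total=2
  total=2, idx=0
  total=3, idx=1
  total=5, idx=2
  total=8, idx=3
  total=12, idx=4
  total=17, idx=5
  total=23, idx=6

Final answer: 23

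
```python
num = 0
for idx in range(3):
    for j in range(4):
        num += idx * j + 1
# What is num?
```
Trace:
  num=0
  num=1, idx=0, j=0
  num=2, idx=0, j=1
  num=3, idx=0, j=2
  num=4, idx=0, j=3
  num=5, idx=1, j=0
  num=7, idx=1, j=1
  num=10, idx=1, j=2
  num=14, idx=1, j=3
  num=15, idx=2, j=0
  num=18, idx=2, j=1
  num=23, idx=2, j=2
  num=30, idx=2, j=3

Final answer: 30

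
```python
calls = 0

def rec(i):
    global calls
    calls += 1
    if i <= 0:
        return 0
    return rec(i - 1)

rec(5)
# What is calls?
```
Call trace:
rec(i=5)
  rec(i=4)
    rec(i=3)
      rec(i=2)
        rec(i=1)
          rec(i=0)
          -> return 0
        -> return 0
      -> return 0
    -> return 0
  -> return 0
-> return 0

calls is incremented once per call. rec is entered once for each i = 5, 4, 3, 2, 1, 0 (the i <= 0 call returns without recursing), i.e. 5 + 1 calls.
calls = 6

Final answer: 6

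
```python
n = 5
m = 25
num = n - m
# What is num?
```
Trace:
  n=5
  n=5, m=25
  n=5, m=25, num=-20

Final answer: -20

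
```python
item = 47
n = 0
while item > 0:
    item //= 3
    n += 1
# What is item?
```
Trace:
  item=47
  item=47, n=0
  item=15, n=1
  item=5, n=2
  item=1, n=3
  item=0, n=4

Final answer: 0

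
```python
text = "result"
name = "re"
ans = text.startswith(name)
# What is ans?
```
Trace:
  text='result'
  text='result', name='re'
  text='result', name='re', ans=True

Final answer: True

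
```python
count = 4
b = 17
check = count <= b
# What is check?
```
Trace:
  count=4
  count=4, b=17
  count=4, b=17, check=True

Final answer: True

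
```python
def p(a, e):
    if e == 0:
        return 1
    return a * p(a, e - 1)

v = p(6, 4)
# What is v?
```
Call trace:
p(a=6, e=4)
  p(a=6, e=3)
    p(a=6, e=2)
      p(a=6, e=1)
        p(a=6, e=0)
        -> return 1
      -> return 6
    -> return 36
  -> return 216
-> return 1296

Final answer: 1296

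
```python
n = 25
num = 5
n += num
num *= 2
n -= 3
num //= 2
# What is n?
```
Trace:
  n=25
  n=25, num=5
  n=30, num=5
  n=30, num=10
  n=27, num=10
  n=27, num=5

Final answer: 27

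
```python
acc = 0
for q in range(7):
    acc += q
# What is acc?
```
Trace:
  acc=0
  acc=0, q=0
  acc=1, q=1
  acc=3, q=2
  acc=6, q=3
  acc=10, q=4
  acc=15, q=5
  acc=21, q=6

Final answer: 21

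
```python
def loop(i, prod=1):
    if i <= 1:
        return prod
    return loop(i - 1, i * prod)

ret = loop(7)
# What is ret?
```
Call trace:
loop(i=7, prod=1)
  loop(i=6, prod=7)
    loop(i=5, prod=42)
      loop(i=4, prod=210)
        loop(i=3, prod=840)
          loop(i=2, prod=2520)
            loop(i=1, prod=5040)
            -> return 5040
          -> return 5040
        -> return 5040
      -> return 5040
    -> return 5040
  -> return 5040
-> return 5040

Final answer: 5040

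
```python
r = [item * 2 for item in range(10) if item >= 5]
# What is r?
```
Trace:
  item=0
  item=1
  item=2
  item=3
  item=4
  item=5
  item=6
  item=7
  item=8
  item=9
  r=[10, 12, 14, 16, 18]

Final answer: [10, 12, 14, 16, 18]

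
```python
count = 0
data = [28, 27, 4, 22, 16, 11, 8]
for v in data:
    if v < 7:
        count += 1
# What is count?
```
Trace:
  count=0
  count=0, v=28
  count=0, v=27
  count=1, v=4
  count=1, v=22
  count=1, v=16
  count=1, v=11
  count=1, v=8

Final answer: 1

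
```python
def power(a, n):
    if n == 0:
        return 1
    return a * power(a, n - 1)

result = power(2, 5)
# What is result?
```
Call trace:
power(a=2, n=5)
  power(a=2, n=4)
    power(a=2, n=3)
      power(a=2, n=2)
        power(a=2, n=1)
          power(a=2, n=0)
          -> return 1
        -> return 2
      -> return 4
    -> return 8
  -> return 16
-> return 32

Final answer: 32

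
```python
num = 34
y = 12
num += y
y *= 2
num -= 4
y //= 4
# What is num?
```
Trace:
  num=34
  num=34, y=12
  num=46, y=12
  num=46, y=24
  num=42, y=24
  num=42, y=6

Final answer: 42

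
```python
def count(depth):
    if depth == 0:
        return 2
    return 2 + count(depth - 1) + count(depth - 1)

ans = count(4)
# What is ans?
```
Call trace (a repeated sub-call is expanded the first time; later identical calls just restate its return value):
count(depth=4)
  count(depth=3)
    count(depth=2)
      count(depth=1)
        count(depth=0)
        -> return 2
        count(depth=0)
        -> return 2
      -> return 6
      count(depth=1) -> return 6  (same call as traced above)
    -> return 14
    count(depth=2) -> return 14  (same call as traced above)
  -> return 30
  count(depth=3) -> return 30  (same call as traced above)
-> return 62

Final answer: 62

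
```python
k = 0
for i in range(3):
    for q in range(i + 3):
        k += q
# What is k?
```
Trace:
  k=0
  k=0, i=0, q=0
  k=1, i=0, q=1
  k=3, i=0, q=2
  k=3, i=1, q=0
  k=4, i=1, q=1
  k=6, i=1, q=2
  k=9, i=1, q=3
  k=9, i=2, q=0
  k=10, i=2, q=1
  k=12, i=2, q=2
  k=15, i=2, q=3
  k=19, i=2, q=4

Final answer: 19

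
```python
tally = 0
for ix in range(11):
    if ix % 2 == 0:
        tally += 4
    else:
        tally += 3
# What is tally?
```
Trace:
  tally=0
  tally=4, ix=0
  tally=7, ix=1
  tally=11, ix=2
  tally=14, ix=3
  tally=18, ix=4
  tally=21, ix=5
  tally=25, ix=6
  tally=28, ix=7
  tally=32, ix=8
  tally=35, ix=9
  tally=39, ix=10

Final answer: 39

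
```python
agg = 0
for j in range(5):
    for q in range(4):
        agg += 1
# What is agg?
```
Trace:
  agg=0
  agg=1, j=0, q=0
  agg=2, j=0, q=1
  agg=3, j=0, q=2
  agg=4, j=0, q=3
  agg=5, j=1, q=0
  agg=6, j=1, q=1
  agg=7, j=1, q=2
  agg=8, j=1, q=3
  agg=9, j=2, q=0
  agg=10, j=2, q=1
  agg=11, j=2, q=2
  agg=12, j=2, q=3
  agg=13, j=3, q=0
  agg=14, j=3, q=1
  agg=15, j=3, q=2
  agg=16, j=3, q=3
  agg=17, j=4, q=0
  agg=18, j=4, q=1
  agg=19, j=4, q=2
  agg=20, j=4, q=3

Final answer: 20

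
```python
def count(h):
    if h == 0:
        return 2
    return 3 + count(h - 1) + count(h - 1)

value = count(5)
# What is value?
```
Call trace (a repeated sub-call is expanded the first time; later identical calls just restate its return value):
count(h=5)
  count(h=4)
    count(h=3)
      count(h=2)
        count(h=1)
          count(h=0)
          -> return 2
          count(h=0)
          -> return 2
        -> return 7
        count(h=1) -> return 7  (same call as traced above)
      -> return 17
      count(h=2) -> return 17  (same call as traced above)
    -> return 37
    count(h=3) -> return 37  (same call as traced above)
  -> return 77
  count(h=4) -> return 77  (same call as traced above)
-> return 157

Final answer: 157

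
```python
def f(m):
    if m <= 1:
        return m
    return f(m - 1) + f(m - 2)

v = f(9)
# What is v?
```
Call trace (a repeated sub-call is expanded the first time; later identical calls just restate its return value):
f(m=9)
  f(m=8)
    f(m=7)
      f(m=6)
        f(m=5)
          f(m=4)
            f(m=3)
              f(m=2)
                f(m=1)
                -> return 1
                f(m=0)
                -> return 0
              -> return 1
              f(m=1)
              -> return 1
            -> return 2
            f(m=2) -> return 1  (same call as traced above)
          -> return 3
          f(m=3) -> return 2  (same call as traced above)
        -> return 5
        f(m=4) -> return 3  (same call as traced above)
      -> return 8
      f(m=5) -> return 5  (same call as traced above)
    -> return 13
    f(m=6) -> return 8  (same call as traced above)
  -> return 21
  f(m=7) -> return 13  (same call as traced above)
-> return 34

Final answer: 34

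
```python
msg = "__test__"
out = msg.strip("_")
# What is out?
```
Trace:
  msg='__test__'
  msg='__test__', out='test'

Final answer: 'test'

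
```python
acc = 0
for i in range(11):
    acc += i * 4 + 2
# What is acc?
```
Trace:
  acc=0
  acc=2, i=0
  acc=8, i=1
  acc=18, i=2
  acc=32, i=3
  acc=50, i=4
  acc=72, i=5
  acc=98, i=6
  acc=128, i=7
  acc=162, i=8
  acc=200, i=9
  acc=242, i=10

Final answer: 242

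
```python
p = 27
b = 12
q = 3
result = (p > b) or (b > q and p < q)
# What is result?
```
Trace:
  p=27
  p=27, b=12
  p=27, b=12, q=3
  p=27, b=12, q=3, result=True

Final answer: True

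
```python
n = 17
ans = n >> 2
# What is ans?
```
Trace:
  n=17
  n=17, ans=4

Final answer: 4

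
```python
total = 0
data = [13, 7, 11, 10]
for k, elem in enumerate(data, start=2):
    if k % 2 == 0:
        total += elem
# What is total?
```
Trace:
  total=0
  total=13, k=2, elem=13
  total=13, k=3, elem=7
  total=24, k=4, elem=11
  total=24, k=5, elem=10

Final answer: 24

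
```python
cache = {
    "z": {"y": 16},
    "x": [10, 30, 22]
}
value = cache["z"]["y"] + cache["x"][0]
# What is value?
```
Trace:
  cache={'z': {'y': 16}, 'x': [10, 30, 22]}
  cache={'z': {'y': 16}, 'x': [10, 30, 22]}, value=26

Final answer: 26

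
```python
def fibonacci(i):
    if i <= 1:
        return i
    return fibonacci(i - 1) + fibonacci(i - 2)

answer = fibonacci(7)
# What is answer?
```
Call trace (a repeated sub-call is expanded the first time; later identical calls just restate its return value):
fibonacci(i=7)
  fibonacci(i=6)
    fibonacci(i=5)
      fibonacci(i=4)
        fibonacci(i=3)
          fibonacci(i=2)
            fibonacci(i=1)
            -> return 1
            fibonacci(i=0)
            -> return 0
          -> return 1
          fibonacci(i=1)
          -> return 1
        -> return 2
        fibonacci(i=2) -> return 1  (same call as traced above)
      -> return 3
      fibonacci(i=3) -> return 2  (same call as traced above)
    -> return 5
    fibonacci(i=4) -> return 3  (same call as traced above)
  -> return 8
  fibonacci(i=5) -> return 5  (same call as traced above)
-> return 13

Final answer: 13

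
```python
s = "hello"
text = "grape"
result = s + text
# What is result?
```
Trace:
  s='hello'
  s='hello', text='grape'
  s='hello', text='grape', result='hellogrape'

Final answer: 'hellogrape'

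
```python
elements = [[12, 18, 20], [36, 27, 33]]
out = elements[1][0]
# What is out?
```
Trace:
  elements=[[12, 18, 20], [36, 27, 33]]
  elements=[[12, 18, 20], [36, 27, 33]], out=36

Final answer: 36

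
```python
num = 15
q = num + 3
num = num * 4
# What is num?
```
Trace:
  num=15
  num=15, q=18
  num=60, q=18

Final answer: 60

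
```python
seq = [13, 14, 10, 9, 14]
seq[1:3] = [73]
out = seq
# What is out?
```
Trace:
  seq=[13, 14, 10, 9, 14]
  seq=[13, 73, 9, 14]
  seq=[13, 73, 9, 14], out=[13, 73, 9, 14]

Final answer: [13, 73, 9, 14]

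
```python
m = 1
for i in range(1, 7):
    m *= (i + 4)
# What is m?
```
Trace:
  m=1
  m=5, i=1
  m=30, i=2
  m=210, i=3
  m=1680, i=4
  m=15120, i=5
  m=151200, i=6

Final answer: 151200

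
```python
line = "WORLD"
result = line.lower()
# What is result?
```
Trace:
  line='WORLD'
  line='WORLD', result='world'

Final answer: 'world'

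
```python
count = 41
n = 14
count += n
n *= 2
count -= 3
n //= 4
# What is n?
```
Trace:
  count=41
  count=41, n=14
  count=55, n=14
  count=55, n=28
  count=52, n=28
  count=52, n=7

Final answer: 7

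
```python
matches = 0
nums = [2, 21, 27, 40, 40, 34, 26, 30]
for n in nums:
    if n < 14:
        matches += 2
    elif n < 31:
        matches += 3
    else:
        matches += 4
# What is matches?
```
Trace:
  matches=0
  matches=2, n=2
  matches=5, n=21
  matches=8, n=27
  matches=12, n=40
  matches=16, n=40
  matches=20, n=34
  matches=23, n=26
  matches=26, n=30

Final answer: 26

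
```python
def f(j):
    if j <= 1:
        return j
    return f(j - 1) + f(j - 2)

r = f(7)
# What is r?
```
Call trace (a repeated sub-call is expanded the first time; later identical calls just restate its return value):
f(j=7)
  f(j=6)
    f(j=5)
      f(j=4)
        f(j=3)
          f(j=2)
            f(j=1)
            -> return 1
            f(j=0)
            -> return 0
          -> return 1
          f(j=1)
          -> return 1
        -> return 2
        f(j=2) -> return 1  (same call as traced above)
      -> return 3
      f(j=3) -> return 2  (same call as traced above)
    -> return 5
    f(j=4) -> return 3  (same call as traced above)
  -> return 8
  f(j=5) -> return 5  (same call as traced above)
-> return 13

Final answer: 13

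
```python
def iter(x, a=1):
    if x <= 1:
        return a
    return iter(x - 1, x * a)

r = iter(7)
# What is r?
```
Call trace:
iter(x=7, a=1)
  iter(x=6, a=7)
    iter(x=5, a=42)
      iter(x=4, a=210)
        iter(x=3, a=840)
          iter(x=2, a=2520)
            iter(x=1, a=5040)
            -> return 5040
          -> return 5040
        -> return 5040
      -> return 5040
    -> return 5040
  -> return 5040
-> return 5040

Final answer: 5040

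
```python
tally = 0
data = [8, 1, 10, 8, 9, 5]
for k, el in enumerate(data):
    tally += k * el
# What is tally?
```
Trace:
  tally=0
  tally=0, k=0, el=8
  tally=1, k=1, el=1
  tally=21, k=2, el=10
  tally=45, k=3, el=8
  tally=81, k=4, el=9
  tally=106, k=5, el=5

Final answer: 106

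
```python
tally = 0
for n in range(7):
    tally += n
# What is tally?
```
Trace:
  tally=0
  tally=0, n=0
  tally=1, n=1
  tally=3, n=2
  tally=6, n=3
  tally=10, n=4
  tally=15, n=5
  tally=21, n=6

Final answer: 21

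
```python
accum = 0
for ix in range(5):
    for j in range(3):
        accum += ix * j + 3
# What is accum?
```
Trace:
  accum=0
  accum=3, ix=0, j=0
  accum=6, ix=0, j=1
  accum=9, ix=0, j=2
  accum=12, ix=1, j=0
  accum=16, ix=1, j=1
  accum=21, ix=1, j=2
  accum=24, ix=2, j=0
  accum=29, ix=2, j=1
  accum=36, ix=2, j=2
  accum=39, ix=3, j=0
  accum=45, ix=3, j=1
  accum=54, ix=3, j=2
  accum=57, ix=4, j=0
  accum=64, ix=4, j=1
  accum=75, ix=4, j=2

Final answer: 75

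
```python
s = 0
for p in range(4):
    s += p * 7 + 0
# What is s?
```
Trace:
  s=0
  s=0, p=0
  s=7, p=1
  s=21, p=2
  s=42, p=3

Final answer: 42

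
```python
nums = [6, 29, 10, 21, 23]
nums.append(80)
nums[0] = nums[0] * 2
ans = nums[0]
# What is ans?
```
Trace:
  nums=[6, 29, 10, 21, 23]
  nums=[6, 29, 10, 21, 23, 80]
  nums=[12, 29, 10, 21, 23, 80]
  nums=[12, 29, 10, 21, 23, 80], ans=12

Final answer: 12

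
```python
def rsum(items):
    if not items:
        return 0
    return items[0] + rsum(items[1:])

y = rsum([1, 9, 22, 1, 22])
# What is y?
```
Call trace:
rsum(items=[1, 9, 22, 1, 22])
  rsum(items=[9, 22, 1, 22])
    rsum(items=[22, 1, 22])
      rsum(items=[1, 22])
        rsum(items=[22])
          rsum(items=[])
          -> return 0
        -> return 22
      -> return 23
    -> return 45
  -> return 54
-> return 55

Final answer: 55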